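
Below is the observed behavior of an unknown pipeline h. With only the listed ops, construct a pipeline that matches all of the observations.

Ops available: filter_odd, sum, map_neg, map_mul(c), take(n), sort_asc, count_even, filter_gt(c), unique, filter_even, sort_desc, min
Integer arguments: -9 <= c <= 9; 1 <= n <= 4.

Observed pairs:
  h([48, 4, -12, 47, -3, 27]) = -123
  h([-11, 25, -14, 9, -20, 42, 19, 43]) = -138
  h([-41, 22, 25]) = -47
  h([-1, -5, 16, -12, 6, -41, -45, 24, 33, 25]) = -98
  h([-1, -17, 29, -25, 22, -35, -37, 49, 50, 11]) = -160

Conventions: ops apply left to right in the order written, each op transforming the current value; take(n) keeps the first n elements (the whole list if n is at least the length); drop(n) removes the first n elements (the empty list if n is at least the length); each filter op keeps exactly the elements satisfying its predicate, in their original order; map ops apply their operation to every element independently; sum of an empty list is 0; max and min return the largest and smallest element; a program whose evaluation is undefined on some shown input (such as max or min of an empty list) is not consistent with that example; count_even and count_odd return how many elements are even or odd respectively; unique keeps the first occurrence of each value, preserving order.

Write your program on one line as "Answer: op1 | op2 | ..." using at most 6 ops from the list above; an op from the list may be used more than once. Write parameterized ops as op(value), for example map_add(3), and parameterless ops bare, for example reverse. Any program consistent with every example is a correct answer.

filter_gt(-9) | sort_desc | sort_asc | map_neg | sort_asc | sum

Check, running the answer program on each example:
  [48, 4, -12, 47, -3, 27] -> [48, 4, 47, -3, 27] -> [48, 47, 27, 4, -3] -> [-3, 4, 27, 47, 48] -> [3, -4, -27, -47, -48] -> [-48, -47, -27, -4, 3] -> -123
  [-11, 25, -14, 9, -20, 42, 19, 43] -> [25, 9, 42, 19, 43] -> [43, 42, 25, 19, 9] -> [9, 19, 25, 42, 43] -> [-9, -19, -25, -42, -43] -> [-43, -42, -25, -19, -9] -> -138
  [-41, 22, 25] -> [22, 25] -> [25, 22] -> [22, 25] -> [-22, -25] -> [-25, -22] -> -47
  [-1, -5, 16, -12, 6, -41, -45, 24, 33, 25] -> [-1, -5, 16, 6, 24, 33, 25] -> [33, 25, 24, 16, 6, -1, -5] -> [-5, -1, 6, 16, 24, 25, 33] -> [5, 1, -6, -16, -24, -25, -33] -> [-33, -25, -24, -16, -6, 1, 5] -> -98
  [-1, -17, 29, -25, 22, -35, -37, 49, 50, 11] -> [-1, 29, 22, 49, 50, 11] -> [50, 49, 29, 22, 11, -1] -> [-1, 11, 22, 29, 49, 50] -> [1, -11, -22, -29, -49, -50] -> [-50, -49, -29, -22, -11, 1] -> -160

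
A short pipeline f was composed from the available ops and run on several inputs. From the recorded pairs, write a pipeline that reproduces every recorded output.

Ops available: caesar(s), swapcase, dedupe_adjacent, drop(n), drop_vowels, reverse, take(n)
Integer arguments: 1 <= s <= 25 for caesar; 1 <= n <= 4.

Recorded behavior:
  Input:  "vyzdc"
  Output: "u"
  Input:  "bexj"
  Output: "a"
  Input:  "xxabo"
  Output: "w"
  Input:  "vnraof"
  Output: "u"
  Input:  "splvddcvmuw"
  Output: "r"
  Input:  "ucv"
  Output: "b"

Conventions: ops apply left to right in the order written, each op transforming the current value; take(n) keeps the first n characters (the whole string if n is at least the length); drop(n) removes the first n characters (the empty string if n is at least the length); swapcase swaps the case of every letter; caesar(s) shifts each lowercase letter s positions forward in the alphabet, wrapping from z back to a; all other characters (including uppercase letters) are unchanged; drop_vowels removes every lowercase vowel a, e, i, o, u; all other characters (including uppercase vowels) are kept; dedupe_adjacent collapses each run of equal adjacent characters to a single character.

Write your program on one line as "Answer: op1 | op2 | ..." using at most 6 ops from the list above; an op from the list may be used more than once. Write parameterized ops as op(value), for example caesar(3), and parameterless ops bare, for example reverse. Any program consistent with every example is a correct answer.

take(3) | drop_vowels | reverse | caesar(25) | reverse | take(1)

Check, running the answer program on each example:
  "vyzdc" -> "vyz" -> "vyz" -> "zyv" -> "yxu" -> "uxy" -> "u"
  "bexj" -> "bex" -> "bx" -> "xb" -> "wa" -> "aw" -> "a"
  "xxabo" -> "xxa" -> "xx" -> "xx" -> "ww" -> "ww" -> "w"
  "vnraof" -> "vnr" -> "vnr" -> "rnv" -> "qmu" -> "umq" -> "u"
  "splvddcvmuw" -> "spl" -> "spl" -> "lps" -> "kor" -> "rok" -> "r"
  "ucv" -> "ucv" -> "cv" -> "vc" -> "ub" -> "bu" -> "b"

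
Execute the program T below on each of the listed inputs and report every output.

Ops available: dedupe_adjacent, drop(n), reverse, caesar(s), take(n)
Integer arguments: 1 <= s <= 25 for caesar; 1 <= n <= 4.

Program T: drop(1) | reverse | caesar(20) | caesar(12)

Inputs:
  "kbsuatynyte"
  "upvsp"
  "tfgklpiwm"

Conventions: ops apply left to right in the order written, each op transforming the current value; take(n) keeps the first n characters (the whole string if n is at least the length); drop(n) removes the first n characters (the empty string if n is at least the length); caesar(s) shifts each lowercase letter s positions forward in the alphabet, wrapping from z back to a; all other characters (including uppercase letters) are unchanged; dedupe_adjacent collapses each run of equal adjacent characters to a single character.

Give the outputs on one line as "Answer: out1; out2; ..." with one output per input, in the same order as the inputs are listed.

Execution, op by op:
  "kbsuatynyte" -> "bsuatynyte" -> "etynytausb" -> "ynshsnuomv" -> "kzetezgayh"
  "upvsp" -> "pvsp" -> "psvp" -> "jmpj" -> "vybv"
  "tfgklpiwm" -> "fgklpiwm" -> "mwiplkgf" -> "gqcjfeaz" -> "scovrqml"

"kzetezgayh"; "vybv"; "scovrqml"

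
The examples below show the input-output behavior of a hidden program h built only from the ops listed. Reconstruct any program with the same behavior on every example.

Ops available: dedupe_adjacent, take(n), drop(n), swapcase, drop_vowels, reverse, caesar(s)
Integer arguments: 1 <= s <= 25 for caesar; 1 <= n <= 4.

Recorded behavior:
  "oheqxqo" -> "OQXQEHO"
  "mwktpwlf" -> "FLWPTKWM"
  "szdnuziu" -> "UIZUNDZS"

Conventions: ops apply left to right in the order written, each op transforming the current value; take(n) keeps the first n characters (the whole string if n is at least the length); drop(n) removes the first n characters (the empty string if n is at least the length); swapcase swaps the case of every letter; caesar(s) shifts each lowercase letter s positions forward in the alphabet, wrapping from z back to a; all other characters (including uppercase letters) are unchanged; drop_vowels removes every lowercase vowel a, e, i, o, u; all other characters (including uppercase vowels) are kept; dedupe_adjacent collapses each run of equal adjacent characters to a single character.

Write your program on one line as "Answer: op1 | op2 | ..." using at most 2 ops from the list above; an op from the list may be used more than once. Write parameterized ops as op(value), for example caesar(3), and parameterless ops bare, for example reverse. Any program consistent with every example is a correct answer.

swapcase | reverse

Check, running the answer program on each example:
  "oheqxqo" -> "OHEQXQO" -> "OQXQEHO"
  "mwktpwlf" -> "MWKTPWLF" -> "FLWPTKWM"
  "szdnuziu" -> "SZDNUZIU" -> "UIZUNDZS"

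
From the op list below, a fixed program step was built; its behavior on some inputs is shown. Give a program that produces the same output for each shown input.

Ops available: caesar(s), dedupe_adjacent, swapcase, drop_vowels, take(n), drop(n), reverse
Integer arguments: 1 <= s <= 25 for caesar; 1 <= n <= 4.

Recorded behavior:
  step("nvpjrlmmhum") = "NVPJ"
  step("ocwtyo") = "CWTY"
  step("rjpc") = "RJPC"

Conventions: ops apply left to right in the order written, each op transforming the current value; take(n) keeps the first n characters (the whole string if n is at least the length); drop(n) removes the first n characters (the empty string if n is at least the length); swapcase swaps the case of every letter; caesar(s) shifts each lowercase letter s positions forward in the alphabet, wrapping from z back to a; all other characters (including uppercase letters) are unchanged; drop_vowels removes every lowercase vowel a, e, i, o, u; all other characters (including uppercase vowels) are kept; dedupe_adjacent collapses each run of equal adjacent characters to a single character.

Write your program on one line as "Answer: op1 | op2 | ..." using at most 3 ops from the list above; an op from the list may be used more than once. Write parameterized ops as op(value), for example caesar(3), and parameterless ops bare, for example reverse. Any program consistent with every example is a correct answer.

drop_vowels | swapcase | take(4)

Check, running the answer program on each example:
  "nvpjrlmmhum" -> "nvpjrlmmhm" -> "NVPJRLMMHM" -> "NVPJ"
  "ocwtyo" -> "cwty" -> "CWTY" -> "CWTY"
  "rjpc" -> "rjpc" -> "RJPC" -> "RJPC"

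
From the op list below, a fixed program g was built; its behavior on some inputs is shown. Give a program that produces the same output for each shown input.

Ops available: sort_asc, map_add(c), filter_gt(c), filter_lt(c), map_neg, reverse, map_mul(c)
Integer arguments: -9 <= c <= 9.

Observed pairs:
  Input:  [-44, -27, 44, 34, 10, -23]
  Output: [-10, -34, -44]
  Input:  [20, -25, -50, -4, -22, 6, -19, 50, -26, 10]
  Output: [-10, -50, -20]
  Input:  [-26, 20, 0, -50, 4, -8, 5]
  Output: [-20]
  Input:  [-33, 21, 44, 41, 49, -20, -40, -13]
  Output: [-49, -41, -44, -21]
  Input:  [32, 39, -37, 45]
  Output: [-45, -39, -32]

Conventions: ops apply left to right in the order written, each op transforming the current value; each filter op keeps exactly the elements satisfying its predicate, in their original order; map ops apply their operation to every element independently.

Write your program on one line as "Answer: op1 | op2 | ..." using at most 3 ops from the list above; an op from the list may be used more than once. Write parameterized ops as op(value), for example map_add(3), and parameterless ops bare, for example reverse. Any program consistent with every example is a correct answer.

map_neg | reverse | filter_lt(-6)

Check, running the answer program on each example:
  [-44, -27, 44, 34, 10, -23] -> [44, 27, -44, -34, -10, 23] -> [23, -10, -34, -44, 27, 44] -> [-10, -34, -44]
  [20, -25, -50, -4, -22, 6, -19, 50, -26, 10] -> [-20, 25, 50, 4, 22, -6, 19, -50, 26, -10] -> [-10, 26, -50, 19, -6, 22, 4, 50, 25, -20] -> [-10, -50, -20]
  [-26, 20, 0, -50, 4, -8, 5] -> [26, -20, 0, 50, -4, 8, -5] -> [-5, 8, -4, 50, 0, -20, 26] -> [-20]
  [-33, 21, 44, 41, 49, -20, -40, -13] -> [33, -21, -44, -41, -49, 20, 40, 13] -> [13, 40, 20, -49, -41, -44, -21, 33] -> [-49, -41, -44, -21]
  [32, 39, -37, 45] -> [-32, -39, 37, -45] -> [-45, 37, -39, -32] -> [-45, -39, -32]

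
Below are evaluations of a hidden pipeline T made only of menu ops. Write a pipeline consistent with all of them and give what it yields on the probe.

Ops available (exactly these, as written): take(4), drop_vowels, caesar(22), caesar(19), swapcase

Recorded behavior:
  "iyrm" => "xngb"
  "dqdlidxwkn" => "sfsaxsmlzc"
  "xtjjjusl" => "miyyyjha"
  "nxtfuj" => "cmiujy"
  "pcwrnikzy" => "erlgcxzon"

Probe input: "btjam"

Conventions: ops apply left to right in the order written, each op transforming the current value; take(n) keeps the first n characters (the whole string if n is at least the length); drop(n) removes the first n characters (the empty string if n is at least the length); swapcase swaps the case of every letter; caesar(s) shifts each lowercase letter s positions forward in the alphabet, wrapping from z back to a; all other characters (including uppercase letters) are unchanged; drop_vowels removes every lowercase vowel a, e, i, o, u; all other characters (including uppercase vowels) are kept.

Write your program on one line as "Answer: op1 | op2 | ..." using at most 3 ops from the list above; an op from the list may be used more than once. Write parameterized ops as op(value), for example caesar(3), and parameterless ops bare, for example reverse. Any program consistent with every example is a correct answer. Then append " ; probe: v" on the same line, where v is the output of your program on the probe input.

caesar(22) | caesar(19) ; probe: "qiypb"

Check, running the answer program on each example:
  "iyrm" -> "euni" -> "xngb"
  "dqdlidxwkn" -> "zmzheztsgj" -> "sfsaxsmlzc"
  "xtjjjusl" -> "tpfffqoh" -> "miyyyjha"
  "nxtfuj" -> "jtpbqf" -> "cmiujy"
  "pcwrnikzy" -> "lysnjegvu" -> "erlgcxzon"
  probe: "btjam" -> "xpfwi" -> "qiypb"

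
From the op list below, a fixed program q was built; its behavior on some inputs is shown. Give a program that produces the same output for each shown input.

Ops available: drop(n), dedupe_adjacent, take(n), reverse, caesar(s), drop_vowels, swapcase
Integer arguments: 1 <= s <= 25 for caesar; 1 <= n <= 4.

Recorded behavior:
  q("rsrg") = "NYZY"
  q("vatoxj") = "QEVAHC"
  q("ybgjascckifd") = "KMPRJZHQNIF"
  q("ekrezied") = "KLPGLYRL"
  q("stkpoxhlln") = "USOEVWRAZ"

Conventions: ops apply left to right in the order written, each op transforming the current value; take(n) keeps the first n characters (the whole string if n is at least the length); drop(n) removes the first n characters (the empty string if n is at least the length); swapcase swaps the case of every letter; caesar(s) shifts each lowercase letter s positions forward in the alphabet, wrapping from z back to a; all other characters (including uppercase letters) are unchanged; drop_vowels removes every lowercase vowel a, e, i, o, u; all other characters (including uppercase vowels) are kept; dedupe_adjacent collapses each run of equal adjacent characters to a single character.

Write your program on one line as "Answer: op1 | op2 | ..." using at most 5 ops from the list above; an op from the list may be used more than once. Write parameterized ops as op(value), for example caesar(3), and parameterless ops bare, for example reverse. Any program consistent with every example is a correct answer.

dedupe_adjacent | reverse | caesar(7) | swapcase

Check, running the answer program on each example:
  "rsrg" -> "rsrg" -> "grsr" -> "nyzy" -> "NYZY"
  "vatoxj" -> "vatoxj" -> "jxotav" -> "qevahc" -> "QEVAHC"
  "ybgjascckifd" -> "ybgjasckifd" -> "dfikcsajgby" -> "kmprjzhqnif" -> "KMPRJZHQNIF"
  "ekrezied" -> "ekrezied" -> "deizerke" -> "klpglyrl" -> "KLPGLYRL"
  "stkpoxhlln" -> "stkpoxhln" -> "nlhxopkts" -> "usoevwraz" -> "USOEVWRAZ"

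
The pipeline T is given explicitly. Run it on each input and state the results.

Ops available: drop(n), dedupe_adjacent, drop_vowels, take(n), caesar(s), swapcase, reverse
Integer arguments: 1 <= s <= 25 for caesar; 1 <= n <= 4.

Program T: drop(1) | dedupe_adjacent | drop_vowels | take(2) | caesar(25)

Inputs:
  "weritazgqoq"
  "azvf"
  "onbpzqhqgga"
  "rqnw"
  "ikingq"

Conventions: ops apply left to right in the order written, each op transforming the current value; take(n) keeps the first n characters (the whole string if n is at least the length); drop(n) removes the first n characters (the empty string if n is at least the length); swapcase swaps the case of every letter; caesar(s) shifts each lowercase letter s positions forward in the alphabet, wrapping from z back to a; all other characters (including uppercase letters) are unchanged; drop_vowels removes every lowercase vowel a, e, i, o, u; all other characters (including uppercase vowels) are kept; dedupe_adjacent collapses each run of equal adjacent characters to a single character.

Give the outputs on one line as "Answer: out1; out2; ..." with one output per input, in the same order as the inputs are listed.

Execution, op by op:
  "weritazgqoq" -> "eritazgqoq" -> "eritazgqoq" -> "rtzgqq" -> "rt" -> "qs"
  "azvf" -> "zvf" -> "zvf" -> "zvf" -> "zv" -> "yu"
  "onbpzqhqgga" -> "nbpzqhqgga" -> "nbpzqhqga" -> "nbpzqhqg" -> "nb" -> "ma"
  "rqnw" -> "qnw" -> "qnw" -> "qnw" -> "qn" -> "pm"
  "ikingq" -> "kingq" -> "kingq" -> "kngq" -> "kn" -> "jm"

"qs"; "yu"; "ma"; "pm"; "jm"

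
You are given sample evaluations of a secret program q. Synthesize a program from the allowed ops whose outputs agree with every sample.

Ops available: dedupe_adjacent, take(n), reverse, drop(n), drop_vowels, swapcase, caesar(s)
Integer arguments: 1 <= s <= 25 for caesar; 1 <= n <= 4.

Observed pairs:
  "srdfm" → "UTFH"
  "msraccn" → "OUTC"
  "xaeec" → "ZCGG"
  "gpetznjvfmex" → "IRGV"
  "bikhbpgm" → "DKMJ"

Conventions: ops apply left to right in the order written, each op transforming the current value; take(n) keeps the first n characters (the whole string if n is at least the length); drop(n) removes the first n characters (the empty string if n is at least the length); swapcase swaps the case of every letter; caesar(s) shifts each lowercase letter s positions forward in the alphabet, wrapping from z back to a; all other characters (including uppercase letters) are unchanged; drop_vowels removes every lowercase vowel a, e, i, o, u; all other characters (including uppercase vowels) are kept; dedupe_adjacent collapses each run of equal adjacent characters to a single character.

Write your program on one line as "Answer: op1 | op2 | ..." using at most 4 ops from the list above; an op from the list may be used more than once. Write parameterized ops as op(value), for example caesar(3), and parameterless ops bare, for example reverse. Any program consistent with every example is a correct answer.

caesar(2) | take(4) | swapcase

Check, running the answer program on each example:
  "srdfm" -> "utfho" -> "utfh" -> "UTFH"
  "msraccn" -> "outceep" -> "outc" -> "OUTC"
  "xaeec" -> "zcgge" -> "zcgg" -> "ZCGG"
  "gpetznjvfmex" -> "irgvbplxhogz" -> "irgv" -> "IRGV"
  "bikhbpgm" -> "dkmjdrio" -> "dkmj" -> "DKMJ"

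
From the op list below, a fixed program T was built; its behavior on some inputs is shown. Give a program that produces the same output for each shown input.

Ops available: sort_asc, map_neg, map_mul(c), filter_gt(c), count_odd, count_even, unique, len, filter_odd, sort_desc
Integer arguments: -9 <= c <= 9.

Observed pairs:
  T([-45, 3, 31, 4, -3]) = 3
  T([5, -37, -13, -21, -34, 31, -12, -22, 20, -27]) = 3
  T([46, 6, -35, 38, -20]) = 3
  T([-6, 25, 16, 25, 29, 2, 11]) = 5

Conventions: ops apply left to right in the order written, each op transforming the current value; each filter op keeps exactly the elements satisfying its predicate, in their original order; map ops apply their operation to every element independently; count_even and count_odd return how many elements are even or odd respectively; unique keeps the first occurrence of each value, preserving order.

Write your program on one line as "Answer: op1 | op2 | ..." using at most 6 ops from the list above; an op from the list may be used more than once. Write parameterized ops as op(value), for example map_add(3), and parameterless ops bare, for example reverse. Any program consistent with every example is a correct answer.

filter_gt(0) | sort_desc | unique | map_mul(6) | map_mul(6) | count_even

Check, running the answer program on each example:
  [-45, 3, 31, 4, -3] -> [3, 31, 4] -> [31, 4, 3] -> [31, 4, 3] -> [186, 24, 18] -> [1116, 144, 108] -> 3
  [5, -37, -13, -21, -34, 31, -12, -22, 20, -27] -> [5, 31, 20] -> [31, 20, 5] -> [31, 20, 5] -> [186, 120, 30] -> [1116, 720, 180] -> 3
  [46, 6, -35, 38, -20] -> [46, 6, 38] -> [46, 38, 6] -> [46, 38, 6] -> [276, 228, 36] -> [1656, 1368, 216] -> 3
  [-6, 25, 16, 25, 29, 2, 11] -> [25, 16, 25, 29, 2, 11] -> [29, 25, 25, 16, 11, 2] -> [29, 25, 16, 11, 2] -> [174, 150, 96, 66, 12] -> [1044, 900, 576, 396, 72] -> 5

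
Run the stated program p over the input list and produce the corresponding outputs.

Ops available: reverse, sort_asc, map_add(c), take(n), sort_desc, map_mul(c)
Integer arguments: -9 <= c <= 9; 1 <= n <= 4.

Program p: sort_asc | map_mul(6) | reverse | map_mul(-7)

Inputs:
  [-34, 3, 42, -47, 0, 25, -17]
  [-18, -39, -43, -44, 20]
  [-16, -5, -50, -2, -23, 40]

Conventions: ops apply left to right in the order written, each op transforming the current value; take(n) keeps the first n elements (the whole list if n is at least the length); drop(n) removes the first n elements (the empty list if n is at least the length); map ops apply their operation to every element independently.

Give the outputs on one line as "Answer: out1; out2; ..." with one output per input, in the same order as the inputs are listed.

Execution, op by op:
  [-34, 3, 42, -47, 0, 25, -17] -> [-47, -34, -17, 0, 3, 25, 42] -> [-282, -204, -102, 0, 18, 150, 252] -> [252, 150, 18, 0, -102, -204, -282] -> [-1764, -1050, -126, 0, 714, 1428, 1974]
  [-18, -39, -43, -44, 20] -> [-44, -43, -39, -18, 20] -> [-264, -258, -234, -108, 120] -> [120, -108, -234, -258, -264] -> [-840, 756, 1638, 1806, 1848]
  [-16, -5, -50, -2, -23, 40] -> [-50, -23, -16, -5, -2, 40] -> [-300, -138, -96, -30, -12, 240] -> [240, -12, -30, -96, -138, -300] -> [-1680, 84, 210, 672, 966, 2100]

[-1764, -1050, -126, 0, 714, 1428, 1974]; [-840, 756, 1638, 1806, 1848]; [-1680, 84, 210, 672, 966, 2100]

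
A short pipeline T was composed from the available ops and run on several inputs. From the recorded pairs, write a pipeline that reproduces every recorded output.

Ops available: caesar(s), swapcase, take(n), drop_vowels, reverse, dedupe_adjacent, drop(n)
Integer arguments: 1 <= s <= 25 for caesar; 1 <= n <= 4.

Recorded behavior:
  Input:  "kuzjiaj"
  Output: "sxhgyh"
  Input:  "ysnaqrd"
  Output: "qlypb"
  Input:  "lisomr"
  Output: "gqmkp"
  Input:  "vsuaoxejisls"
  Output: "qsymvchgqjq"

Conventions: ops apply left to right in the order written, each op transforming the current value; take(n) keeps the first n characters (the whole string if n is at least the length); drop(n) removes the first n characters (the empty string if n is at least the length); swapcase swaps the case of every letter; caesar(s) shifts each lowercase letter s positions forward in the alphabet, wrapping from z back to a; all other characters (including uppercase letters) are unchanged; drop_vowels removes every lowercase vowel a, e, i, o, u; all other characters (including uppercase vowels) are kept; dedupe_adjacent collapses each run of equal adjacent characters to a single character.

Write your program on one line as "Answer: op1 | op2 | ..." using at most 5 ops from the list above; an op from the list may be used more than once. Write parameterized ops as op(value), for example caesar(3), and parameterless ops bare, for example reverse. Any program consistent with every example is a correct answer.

caesar(10) | caesar(14) | drop(1) | drop_vowels

Check, running the answer program on each example:
  "kuzjiaj" -> "uejtskt" -> "isxhgyh" -> "sxhgyh" -> "sxhgyh"
  "ysnaqrd" -> "icxkabn" -> "wqlyopb" -> "qlyopb" -> "qlypb"
  "lisomr" -> "vscywb" -> "jgqmkp" -> "gqmkp" -> "gqmkp"
  "vsuaoxejisls" -> "fcekyhotscvc" -> "tqsymvchgqjq" -> "qsymvchgqjq" -> "qsymvchgqjq"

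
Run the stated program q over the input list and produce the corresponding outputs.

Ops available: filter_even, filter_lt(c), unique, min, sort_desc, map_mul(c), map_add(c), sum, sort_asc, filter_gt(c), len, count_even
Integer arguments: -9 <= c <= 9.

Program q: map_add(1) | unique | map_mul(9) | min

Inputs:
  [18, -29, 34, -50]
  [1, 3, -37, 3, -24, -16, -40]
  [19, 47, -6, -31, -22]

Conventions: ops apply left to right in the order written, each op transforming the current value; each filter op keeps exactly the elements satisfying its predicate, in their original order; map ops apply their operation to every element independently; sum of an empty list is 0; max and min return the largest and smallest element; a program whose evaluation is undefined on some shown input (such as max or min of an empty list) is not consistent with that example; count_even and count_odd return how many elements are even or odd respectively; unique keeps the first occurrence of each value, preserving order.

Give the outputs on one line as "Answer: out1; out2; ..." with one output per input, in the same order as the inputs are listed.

Execution, op by op:
  [18, -29, 34, -50] -> [19, -28, 35, -49] -> [19, -28, 35, -49] -> [171, -252, 315, -441] -> -441
  [1, 3, -37, 3, -24, -16, -40] -> [2, 4, -36, 4, -23, -15, -39] -> [2, 4, -36, -23, -15, -39] -> [18, 36, -324, -207, -135, -351] -> -351
  [19, 47, -6, -31, -22] -> [20, 48, -5, -30, -21] -> [20, 48, -5, -30, -21] -> [180, 432, -45, -270, -189] -> -270

-441; -351; -270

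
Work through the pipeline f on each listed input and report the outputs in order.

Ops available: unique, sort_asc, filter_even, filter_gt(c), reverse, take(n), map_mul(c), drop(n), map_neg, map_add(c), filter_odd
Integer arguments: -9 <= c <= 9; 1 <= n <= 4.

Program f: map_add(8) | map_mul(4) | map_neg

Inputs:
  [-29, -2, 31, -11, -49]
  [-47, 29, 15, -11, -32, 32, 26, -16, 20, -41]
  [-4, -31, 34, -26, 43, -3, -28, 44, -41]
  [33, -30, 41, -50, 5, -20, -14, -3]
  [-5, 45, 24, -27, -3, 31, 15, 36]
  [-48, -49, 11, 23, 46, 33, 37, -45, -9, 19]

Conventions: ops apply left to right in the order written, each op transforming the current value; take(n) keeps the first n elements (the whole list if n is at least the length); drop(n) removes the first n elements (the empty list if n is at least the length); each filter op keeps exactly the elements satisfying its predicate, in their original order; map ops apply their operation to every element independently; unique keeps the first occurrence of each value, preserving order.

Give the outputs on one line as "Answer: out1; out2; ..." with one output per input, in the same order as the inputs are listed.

Execution, op by op:
  [-29, -2, 31, -11, -49] -> [-21, 6, 39, -3, -41] -> [-84, 24, 156, -12, -164] -> [84, -24, -156, 12, 164]
  [-47, 29, 15, -11, -32, 32, 26, -16, 20, -41] -> [-39, 37, 23, -3, -24, 40, 34, -8, 28, -33] -> [-156, 148, 92, -12, -96, 160, 136, -32, 112, -132] -> [156, -148, -92, 12, 96, -160, -136, 32, -112, 132]
  [-4, -31, 34, -26, 43, -3, -28, 44, -41] -> [4, -23, 42, -18, 51, 5, -20, 52, -33] -> [16, -92, 168, -72, 204, 20, -80, 208, -132] -> [-16, 92, -168, 72, -204, -20, 80, -208, 132]
  [33, -30, 41, -50, 5, -20, -14, -3] -> [41, -22, 49, -42, 13, -12, -6, 5] -> [164, -88, 196, -168, 52, -48, -24, 20] -> [-164, 88, -196, 168, -52, 48, 24, -20]
  [-5, 45, 24, -27, -3, 31, 15, 36] -> [3, 53, 32, -19, 5, 39, 23, 44] -> [12, 212, 128, -76, 20, 156, 92, 176] -> [-12, -212, -128, 76, -20, -156, -92, -176]
  [-48, -49, 11, 23, 46, 33, 37, -45, -9, 19] -> [-40, -41, 19, 31, 54, 41, 45, -37, -1, 27] -> [-160, -164, 76, 124, 216, 164, 180, -148, -4, 108] -> [160, 164, -76, -124, -216, -164, -180, 148, 4, -108]

[84, -24, -156, 12, 164]; [156, -148, -92, 12, 96, -160, -136, 32, -112, 132]; [-16, 92, -168, 72, -204, -20, 80, -208, 132]; [-164, 88, -196, 168, -52, 48, 24, -20]; [-12, -212, -128, 76, -20, -156, -92, -176]; [160, 164, -76, -124, -216, -164, -180, 148, 4, -108]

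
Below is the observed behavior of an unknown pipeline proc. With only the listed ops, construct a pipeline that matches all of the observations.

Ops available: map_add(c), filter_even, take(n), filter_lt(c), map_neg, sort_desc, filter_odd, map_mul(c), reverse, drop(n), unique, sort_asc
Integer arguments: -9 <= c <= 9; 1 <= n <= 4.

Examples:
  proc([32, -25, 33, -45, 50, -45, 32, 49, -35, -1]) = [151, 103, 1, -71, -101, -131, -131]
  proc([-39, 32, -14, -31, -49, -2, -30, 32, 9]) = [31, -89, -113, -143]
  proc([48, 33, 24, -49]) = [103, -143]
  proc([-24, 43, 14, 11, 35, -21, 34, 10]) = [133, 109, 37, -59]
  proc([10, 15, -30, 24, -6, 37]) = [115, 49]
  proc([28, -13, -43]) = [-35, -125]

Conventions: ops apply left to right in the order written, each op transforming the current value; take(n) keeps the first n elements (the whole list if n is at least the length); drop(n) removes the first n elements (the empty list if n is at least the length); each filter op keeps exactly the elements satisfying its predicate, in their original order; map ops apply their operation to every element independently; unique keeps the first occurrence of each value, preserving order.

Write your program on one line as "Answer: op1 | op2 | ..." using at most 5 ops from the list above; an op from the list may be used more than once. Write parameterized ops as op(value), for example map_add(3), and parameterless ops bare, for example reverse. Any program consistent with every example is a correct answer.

map_mul(3) | map_add(4) | filter_odd | sort_desc

Check, running the answer program on each example:
  [32, -25, 33, -45, 50, -45, 32, 49, -35, -1] -> [96, -75, 99, -135, 150, -135, 96, 147, -105, -3] -> [100, -71, 103, -131, 154, -131, 100, 151, -101, 1] -> [-71, 103, -131, -131, 151, -101, 1] -> [151, 103, 1, -71, -101, -131, -131]
  [-39, 32, -14, -31, -49, -2, -30, 32, 9] -> [-117, 96, -42, -93, -147, -6, -90, 96, 27] -> [-113, 100, -38, -89, -143, -2, -86, 100, 31] -> [-113, -89, -143, 31] -> [31, -89, -113, -143]
  [48, 33, 24, -49] -> [144, 99, 72, -147] -> [148, 103, 76, -143] -> [103, -143] -> [103, -143]
  [-24, 43, 14, 11, 35, -21, 34, 10] -> [-72, 129, 42, 33, 105, -63, 102, 30] -> [-68, 133, 46, 37, 109, -59, 106, 34] -> [133, 37, 109, -59] -> [133, 109, 37, -59]
  [10, 15, -30, 24, -6, 37] -> [30, 45, -90, 72, -18, 111] -> [34, 49, -86, 76, -14, 115] -> [49, 115] -> [115, 49]
  [28, -13, -43] -> [84, -39, -129] -> [88, -35, -125] -> [-35, -125] -> [-35, -125]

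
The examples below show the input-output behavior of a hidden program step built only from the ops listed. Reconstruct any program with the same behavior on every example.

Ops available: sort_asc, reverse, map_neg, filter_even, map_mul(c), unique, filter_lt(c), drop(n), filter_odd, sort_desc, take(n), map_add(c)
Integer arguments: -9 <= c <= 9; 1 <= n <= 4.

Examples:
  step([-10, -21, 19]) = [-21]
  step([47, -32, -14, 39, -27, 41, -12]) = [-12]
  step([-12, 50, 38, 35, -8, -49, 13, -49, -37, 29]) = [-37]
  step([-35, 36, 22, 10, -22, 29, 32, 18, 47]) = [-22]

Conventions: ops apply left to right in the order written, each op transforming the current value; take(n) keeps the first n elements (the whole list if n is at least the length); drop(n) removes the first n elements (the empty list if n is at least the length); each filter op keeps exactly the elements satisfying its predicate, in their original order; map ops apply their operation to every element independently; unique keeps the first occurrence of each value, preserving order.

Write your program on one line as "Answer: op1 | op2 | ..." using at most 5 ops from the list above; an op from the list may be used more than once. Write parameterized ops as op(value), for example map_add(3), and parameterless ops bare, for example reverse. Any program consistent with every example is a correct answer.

reverse | unique | filter_lt(1) | take(1)

Check, running the answer program on each example:
  [-10, -21, 19] -> [19, -21, -10] -> [19, -21, -10] -> [-21, -10] -> [-21]
  [47, -32, -14, 39, -27, 41, -12] -> [-12, 41, -27, 39, -14, -32, 47] -> [-12, 41, -27, 39, -14, -32, 47] -> [-12, -27, -14, -32] -> [-12]
  [-12, 50, 38, 35, -8, -49, 13, -49, -37, 29] -> [29, -37, -49, 13, -49, -8, 35, 38, 50, -12] -> [29, -37, -49, 13, -8, 35, 38, 50, -12] -> [-37, -49, -8, -12] -> [-37]
  [-35, 36, 22, 10, -22, 29, 32, 18, 47] -> [47, 18, 32, 29, -22, 10, 22, 36, -35] -> [47, 18, 32, 29, -22, 10, 22, 36, -35] -> [-22, -35] -> [-22]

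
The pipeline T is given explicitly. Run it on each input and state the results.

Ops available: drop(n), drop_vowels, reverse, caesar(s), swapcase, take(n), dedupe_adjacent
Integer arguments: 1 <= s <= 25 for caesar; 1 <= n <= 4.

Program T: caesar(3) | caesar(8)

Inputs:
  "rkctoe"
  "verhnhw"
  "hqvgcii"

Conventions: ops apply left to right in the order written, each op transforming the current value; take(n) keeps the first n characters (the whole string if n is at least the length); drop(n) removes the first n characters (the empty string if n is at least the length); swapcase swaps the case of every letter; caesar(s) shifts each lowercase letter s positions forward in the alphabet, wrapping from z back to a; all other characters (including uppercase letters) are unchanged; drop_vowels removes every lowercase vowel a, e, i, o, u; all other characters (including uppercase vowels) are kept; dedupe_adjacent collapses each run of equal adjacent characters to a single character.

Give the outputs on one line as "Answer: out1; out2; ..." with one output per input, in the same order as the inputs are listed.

"cvnezp"; "gpcsysh"; "sbgrntt"

Execution, op by op:
  "rkctoe" -> "unfwrh" -> "cvnezp"
  "verhnhw" -> "yhukqkz" -> "gpcsysh"
  "hqvgcii" -> "ktyjfll" -> "sbgrntt"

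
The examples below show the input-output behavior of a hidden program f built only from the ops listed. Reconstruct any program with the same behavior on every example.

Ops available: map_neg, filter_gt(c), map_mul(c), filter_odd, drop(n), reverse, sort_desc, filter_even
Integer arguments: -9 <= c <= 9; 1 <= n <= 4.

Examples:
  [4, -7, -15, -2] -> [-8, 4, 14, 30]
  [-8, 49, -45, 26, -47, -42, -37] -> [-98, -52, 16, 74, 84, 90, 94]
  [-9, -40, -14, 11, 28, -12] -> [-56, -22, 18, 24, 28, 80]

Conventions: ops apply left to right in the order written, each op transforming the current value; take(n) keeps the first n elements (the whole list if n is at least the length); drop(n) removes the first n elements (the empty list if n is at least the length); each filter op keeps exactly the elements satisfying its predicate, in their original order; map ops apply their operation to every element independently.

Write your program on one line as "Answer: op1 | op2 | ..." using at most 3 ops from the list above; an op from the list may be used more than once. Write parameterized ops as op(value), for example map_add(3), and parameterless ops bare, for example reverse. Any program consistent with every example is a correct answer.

sort_desc | map_mul(2) | map_neg

Check, running the answer program on each example:
  [4, -7, -15, -2] -> [4, -2, -7, -15] -> [8, -4, -14, -30] -> [-8, 4, 14, 30]
  [-8, 49, -45, 26, -47, -42, -37] -> [49, 26, -8, -37, -42, -45, -47] -> [98, 52, -16, -74, -84, -90, -94] -> [-98, -52, 16, 74, 84, 90, 94]
  [-9, -40, -14, 11, 28, -12] -> [28, 11, -9, -12, -14, -40] -> [56, 22, -18, -24, -28, -80] -> [-56, -22, 18, 24, 28, 80]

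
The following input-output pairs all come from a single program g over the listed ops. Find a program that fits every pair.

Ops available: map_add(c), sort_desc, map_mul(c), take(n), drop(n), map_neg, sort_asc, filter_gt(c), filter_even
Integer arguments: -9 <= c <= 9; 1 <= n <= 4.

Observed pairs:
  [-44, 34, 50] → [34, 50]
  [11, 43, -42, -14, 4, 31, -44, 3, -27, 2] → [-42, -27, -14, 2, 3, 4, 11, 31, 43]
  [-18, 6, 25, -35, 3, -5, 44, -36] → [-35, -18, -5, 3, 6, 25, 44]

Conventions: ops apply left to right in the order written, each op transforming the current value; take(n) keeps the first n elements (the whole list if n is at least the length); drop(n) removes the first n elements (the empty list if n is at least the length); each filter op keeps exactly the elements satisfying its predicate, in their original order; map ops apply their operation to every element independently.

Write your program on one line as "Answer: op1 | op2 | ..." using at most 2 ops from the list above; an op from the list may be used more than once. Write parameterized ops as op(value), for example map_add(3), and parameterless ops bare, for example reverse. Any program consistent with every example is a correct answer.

sort_asc | drop(1)

Check, running the answer program on each example:
  [-44, 34, 50] -> [-44, 34, 50] -> [34, 50]
  [11, 43, -42, -14, 4, 31, -44, 3, -27, 2] -> [-44, -42, -27, -14, 2, 3, 4, 11, 31, 43] -> [-42, -27, -14, 2, 3, 4, 11, 31, 43]
  [-18, 6, 25, -35, 3, -5, 44, -36] -> [-36, -35, -18, -5, 3, 6, 25, 44] -> [-35, -18, -5, 3, 6, 25, 44]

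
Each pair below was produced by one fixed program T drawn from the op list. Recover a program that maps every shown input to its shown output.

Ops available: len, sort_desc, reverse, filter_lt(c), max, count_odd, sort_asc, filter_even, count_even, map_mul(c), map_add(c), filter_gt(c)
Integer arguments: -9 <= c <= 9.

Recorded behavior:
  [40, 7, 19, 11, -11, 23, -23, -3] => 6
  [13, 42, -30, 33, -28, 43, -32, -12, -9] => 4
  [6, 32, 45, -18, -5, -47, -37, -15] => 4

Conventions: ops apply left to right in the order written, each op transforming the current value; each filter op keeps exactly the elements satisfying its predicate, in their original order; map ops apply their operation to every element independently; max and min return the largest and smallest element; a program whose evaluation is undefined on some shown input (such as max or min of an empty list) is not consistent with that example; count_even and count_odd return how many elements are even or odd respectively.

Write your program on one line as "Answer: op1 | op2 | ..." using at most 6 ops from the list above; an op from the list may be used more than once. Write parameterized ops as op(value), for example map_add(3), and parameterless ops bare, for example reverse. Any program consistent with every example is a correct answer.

sort_desc | map_add(5) | map_mul(3) | filter_gt(-2) | len

Check, running the answer program on each example:
  [40, 7, 19, 11, -11, 23, -23, -3] -> [40, 23, 19, 11, 7, -3, -11, -23] -> [45, 28, 24, 16, 12, 2, -6, -18] -> [135, 84, 72, 48, 36, 6, -18, -54] -> [135, 84, 72, 48, 36, 6] -> 6
  [13, 42, -30, 33, -28, 43, -32, -12, -9] -> [43, 42, 33, 13, -9, -12, -28, -30, -32] -> [48, 47, 38, 18, -4, -7, -23, -25, -27] -> [144, 141, 114, 54, -12, -21, -69, -75, -81] -> [144, 141, 114, 54] -> 4
  [6, 32, 45, -18, -5, -47, -37, -15] -> [45, 32, 6, -5, -15, -18, -37, -47] -> [50, 37, 11, 0, -10, -13, -32, -42] -> [150, 111, 33, 0, -30, -39, -96, -126] -> [150, 111, 33, 0] -> 4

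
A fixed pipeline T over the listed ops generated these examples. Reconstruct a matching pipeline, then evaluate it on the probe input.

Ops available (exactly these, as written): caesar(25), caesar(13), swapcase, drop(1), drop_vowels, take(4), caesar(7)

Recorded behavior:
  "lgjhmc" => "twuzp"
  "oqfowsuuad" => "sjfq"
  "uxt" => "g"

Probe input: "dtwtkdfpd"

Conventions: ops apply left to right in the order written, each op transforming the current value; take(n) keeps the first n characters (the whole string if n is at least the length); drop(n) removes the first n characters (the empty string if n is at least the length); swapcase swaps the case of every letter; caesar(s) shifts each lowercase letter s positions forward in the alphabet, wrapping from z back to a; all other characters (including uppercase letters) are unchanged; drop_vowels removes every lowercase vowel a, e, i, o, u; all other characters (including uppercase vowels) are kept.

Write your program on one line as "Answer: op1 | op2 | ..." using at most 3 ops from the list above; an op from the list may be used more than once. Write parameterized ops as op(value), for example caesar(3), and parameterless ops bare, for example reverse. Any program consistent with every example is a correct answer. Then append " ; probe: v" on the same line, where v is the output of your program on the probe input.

drop_vowels | caesar(13) | drop(1) ; probe: "gjgxqscq"

Check, running the answer program on each example:
  "lgjhmc" -> "lgjhmc" -> "ytwuzp" -> "twuzp"
  "oqfowsuuad" -> "qfwsd" -> "dsjfq" -> "sjfq"
  "uxt" -> "xt" -> "kg" -> "g"
  probe: "dtwtkdfpd" -> "dtwtkdfpd" -> "qgjgxqscq" -> "gjgxqscq"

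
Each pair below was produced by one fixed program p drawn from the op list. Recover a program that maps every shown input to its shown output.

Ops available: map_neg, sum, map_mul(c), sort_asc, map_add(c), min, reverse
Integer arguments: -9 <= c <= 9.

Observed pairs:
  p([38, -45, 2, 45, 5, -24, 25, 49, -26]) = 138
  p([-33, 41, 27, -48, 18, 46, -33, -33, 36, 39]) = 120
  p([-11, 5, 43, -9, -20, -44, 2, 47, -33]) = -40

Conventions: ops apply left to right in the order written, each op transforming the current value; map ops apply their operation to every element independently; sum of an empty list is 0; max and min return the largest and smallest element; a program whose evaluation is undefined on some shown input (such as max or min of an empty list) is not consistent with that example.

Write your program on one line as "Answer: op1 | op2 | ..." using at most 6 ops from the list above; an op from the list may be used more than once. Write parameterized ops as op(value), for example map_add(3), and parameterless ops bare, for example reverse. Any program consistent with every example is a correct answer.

map_mul(-2) | reverse | map_neg | sort_asc | sum

Check, running the answer program on each example:
  [38, -45, 2, 45, 5, -24, 25, 49, -26] -> [-76, 90, -4, -90, -10, 48, -50, -98, 52] -> [52, -98, -50, 48, -10, -90, -4, 90, -76] -> [-52, 98, 50, -48, 10, 90, 4, -90, 76] -> [-90, -52, -48, 4, 10, 50, 76, 90, 98] -> 138
  [-33, 41, 27, -48, 18, 46, -33, -33, 36, 39] -> [66, -82, -54, 96, -36, -92, 66, 66, -72, -78] -> [-78, -72, 66, 66, -92, -36, 96, -54, -82, 66] -> [78, 72, -66, -66, 92, 36, -96, 54, 82, -66] -> [-96, -66, -66, -66, 36, 54, 72, 78, 82, 92] -> 120
  [-11, 5, 43, -9, -20, -44, 2, 47, -33] -> [22, -10, -86, 18, 40, 88, -4, -94, 66] -> [66, -94, -4, 88, 40, 18, -86, -10, 22] -> [-66, 94, 4, -88, -40, -18, 86, 10, -22] -> [-88, -66, -40, -22, -18, 4, 10, 86, 94] -> -40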